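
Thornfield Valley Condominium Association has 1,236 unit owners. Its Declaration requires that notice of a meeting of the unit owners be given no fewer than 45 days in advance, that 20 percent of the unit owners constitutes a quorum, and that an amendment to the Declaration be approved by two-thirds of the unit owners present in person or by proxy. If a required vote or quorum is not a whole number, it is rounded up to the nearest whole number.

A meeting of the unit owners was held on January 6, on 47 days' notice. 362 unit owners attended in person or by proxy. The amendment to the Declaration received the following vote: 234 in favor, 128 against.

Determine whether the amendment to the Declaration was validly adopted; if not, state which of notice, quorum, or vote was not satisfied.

Notice: 47 days given; 45 required. Satisfied.
Quorum: 20% of 1,236 = 247.20, rounded up to 248; 362 present. Satisfied.
Vote: requires two-thirds of those present (362); 2/3 of 362 = 241.33, rounded up to 242, so 242 needed; 234 in favor. Not satisfied.

Invalid — vote requirement not satisfied.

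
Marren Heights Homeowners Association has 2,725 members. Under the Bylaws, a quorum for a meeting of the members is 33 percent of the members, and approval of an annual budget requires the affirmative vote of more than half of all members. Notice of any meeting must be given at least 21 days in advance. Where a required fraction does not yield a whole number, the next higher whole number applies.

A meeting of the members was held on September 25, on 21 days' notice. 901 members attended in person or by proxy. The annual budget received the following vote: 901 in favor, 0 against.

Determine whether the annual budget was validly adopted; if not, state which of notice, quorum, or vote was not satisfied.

Notice: 21 days given; 21 required. Satisfied.
Quorum: 33% of 2,725 = 899.25, rounded up to 900; 901 present. Satisfied.
Vote: requires a majority of all members (2,725); a majority of 2725 is 1363, so 1,363 needed; 901 in favor. Not satisfied.

Invalid — vote requirement not satisfied.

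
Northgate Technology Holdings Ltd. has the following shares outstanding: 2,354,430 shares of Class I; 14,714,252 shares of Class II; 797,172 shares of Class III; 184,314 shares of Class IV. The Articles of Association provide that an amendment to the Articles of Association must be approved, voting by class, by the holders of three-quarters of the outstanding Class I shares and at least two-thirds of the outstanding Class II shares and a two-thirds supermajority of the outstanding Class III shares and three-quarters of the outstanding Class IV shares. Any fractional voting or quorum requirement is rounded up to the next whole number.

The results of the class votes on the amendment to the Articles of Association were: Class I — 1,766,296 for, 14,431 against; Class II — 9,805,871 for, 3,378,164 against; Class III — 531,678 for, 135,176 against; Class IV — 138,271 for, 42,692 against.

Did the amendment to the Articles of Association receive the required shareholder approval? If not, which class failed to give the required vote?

Class I: 3/4 of 2354430 = 1765822.50, rounded up to 1765823; 1,765,823 required, 1,766,296 in favor — approved.
Class II: 2/3 of 14714252 = 9809501.33, rounded up to 9809502; 9,809,502 required, 9,805,871 in favor — not approved.
Class III: 2/3 of 797172 = 531448; 531,448 required, 531,678 in favor — approved.
Class IV: 3/4 of 184314 = 138235.50, rounded up to 138236; 138,236 required, 138,271 in favor — approved.

Not approved — the Class II shares did not give the required vote.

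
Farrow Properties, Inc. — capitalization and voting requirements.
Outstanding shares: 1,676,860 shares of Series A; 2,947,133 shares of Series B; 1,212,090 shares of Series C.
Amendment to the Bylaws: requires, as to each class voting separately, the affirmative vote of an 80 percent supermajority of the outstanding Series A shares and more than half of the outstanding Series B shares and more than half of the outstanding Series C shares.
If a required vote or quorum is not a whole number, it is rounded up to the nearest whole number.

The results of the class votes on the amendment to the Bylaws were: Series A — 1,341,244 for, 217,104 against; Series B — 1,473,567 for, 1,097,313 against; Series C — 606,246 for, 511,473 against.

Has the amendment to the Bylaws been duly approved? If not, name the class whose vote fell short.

Not approved — the Series A shares did not give the required vote.

Series A: 4/5 of 1676860 = 1341488; 1,341,488 required, 1,341,244 in favor — not approved.
Series B: a majority of 2947133 is 1473567; 1,473,567 required, 1,473,567 in favor — approved.
Series C: a majority of 1212090 is 606046; 606,046 required, 606,246 in favor — approved.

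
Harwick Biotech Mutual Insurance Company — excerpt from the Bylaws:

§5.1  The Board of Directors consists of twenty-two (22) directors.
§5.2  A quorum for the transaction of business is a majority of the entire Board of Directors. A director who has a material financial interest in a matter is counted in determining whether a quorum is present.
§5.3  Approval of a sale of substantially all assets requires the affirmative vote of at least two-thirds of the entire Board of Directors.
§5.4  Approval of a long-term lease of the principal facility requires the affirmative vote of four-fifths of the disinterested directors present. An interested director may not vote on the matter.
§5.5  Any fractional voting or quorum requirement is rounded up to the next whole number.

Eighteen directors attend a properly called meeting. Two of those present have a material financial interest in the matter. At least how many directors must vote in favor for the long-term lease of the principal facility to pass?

13

The long-term lease of the principal facility requires four-fifths of the disinterested directors present (18 − 2 = 16).
4/5 of 16 = 12.80, rounded up to 13.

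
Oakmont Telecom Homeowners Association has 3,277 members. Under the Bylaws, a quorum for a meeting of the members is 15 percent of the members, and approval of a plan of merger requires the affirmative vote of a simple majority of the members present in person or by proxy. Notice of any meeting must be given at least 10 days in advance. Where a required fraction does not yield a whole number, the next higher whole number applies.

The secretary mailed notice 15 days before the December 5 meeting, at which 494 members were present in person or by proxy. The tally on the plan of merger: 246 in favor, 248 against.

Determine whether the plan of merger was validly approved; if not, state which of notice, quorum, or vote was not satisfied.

Notice: 15 days given; 10 required. Satisfied.
Quorum: 15% of 3,277 = 491.55, rounded up to 492; 494 present. Satisfied.
Vote: requires a majority of those present (494); a majority of 494 is 248, so 248 needed; 246 in favor. Not satisfied.

Invalid — vote requirement not satisfied.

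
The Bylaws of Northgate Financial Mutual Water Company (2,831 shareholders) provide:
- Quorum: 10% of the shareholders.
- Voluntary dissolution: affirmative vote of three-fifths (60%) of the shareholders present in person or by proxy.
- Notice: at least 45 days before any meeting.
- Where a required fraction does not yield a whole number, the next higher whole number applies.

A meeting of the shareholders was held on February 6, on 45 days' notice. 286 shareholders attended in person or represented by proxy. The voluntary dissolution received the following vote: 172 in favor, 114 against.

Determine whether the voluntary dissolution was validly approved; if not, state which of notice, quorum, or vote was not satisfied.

Valid — all requirements satisfied.

Notice: 45 days given; 45 required. Satisfied.
Quorum: 10% of 2,831 = 283.10, rounded up to 284; 286 present. Satisfied.
Vote: requires three-fifths of those present (286); 3/5 of 286 = 171.60, rounded up to 172, so 172 needed; 172 in favor. Satisfied.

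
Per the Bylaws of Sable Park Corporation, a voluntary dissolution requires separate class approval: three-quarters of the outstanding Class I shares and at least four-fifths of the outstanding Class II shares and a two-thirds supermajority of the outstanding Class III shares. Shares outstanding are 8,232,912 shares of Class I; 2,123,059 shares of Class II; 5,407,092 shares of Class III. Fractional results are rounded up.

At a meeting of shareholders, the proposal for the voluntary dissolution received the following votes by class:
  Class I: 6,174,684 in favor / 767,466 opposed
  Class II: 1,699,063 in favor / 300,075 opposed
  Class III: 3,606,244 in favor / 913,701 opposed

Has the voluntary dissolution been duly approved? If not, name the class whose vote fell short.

Approved — every class gave the required vote.

Class I: 3/4 of 8232912 = 6174684; 6,174,684 required, 6,174,684 in favor — approved.
Class II: 4/5 of 2123059 = 1698447.20, rounded up to 1698448; 1,698,448 required, 1,699,063 in favor — approved.
Class III: 2/3 of 5407092 = 3604728; 3,604,728 required, 3,606,244 in favor — approved.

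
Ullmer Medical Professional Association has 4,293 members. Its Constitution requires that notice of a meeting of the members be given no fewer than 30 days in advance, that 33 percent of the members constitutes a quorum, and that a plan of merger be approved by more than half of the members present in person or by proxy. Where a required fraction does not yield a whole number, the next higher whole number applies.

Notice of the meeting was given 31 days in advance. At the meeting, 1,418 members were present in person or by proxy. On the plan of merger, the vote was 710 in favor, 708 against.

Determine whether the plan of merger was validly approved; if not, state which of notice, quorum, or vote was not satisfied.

Valid — all requirements satisfied.

Notice: 31 days given; 30 required. Satisfied.
Quorum: 33% of 4,293 = 1,416.69, rounded up to 1,417; 1,418 present. Satisfied.
Vote: requires a majority of those present (1,418); a majority of 1418 is 710, so 710 needed; 710 in favor. Satisfied.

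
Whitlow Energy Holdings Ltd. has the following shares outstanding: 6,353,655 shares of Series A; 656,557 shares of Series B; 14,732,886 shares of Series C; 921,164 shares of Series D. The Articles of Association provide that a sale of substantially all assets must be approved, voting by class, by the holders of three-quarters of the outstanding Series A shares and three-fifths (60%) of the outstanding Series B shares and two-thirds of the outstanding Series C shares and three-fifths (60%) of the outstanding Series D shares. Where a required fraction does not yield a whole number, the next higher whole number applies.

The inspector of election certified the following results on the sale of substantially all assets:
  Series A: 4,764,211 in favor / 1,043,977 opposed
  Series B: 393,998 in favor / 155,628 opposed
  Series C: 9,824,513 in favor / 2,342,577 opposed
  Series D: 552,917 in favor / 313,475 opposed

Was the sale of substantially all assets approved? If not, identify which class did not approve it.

Series A: 3/4 of 6353655 = 4765241.25, rounded up to 4765242; 4,765,242 required, 4,764,211 in favor — not approved.
Series B: 3/5 of 656557 = 393934.20, rounded up to 393935; 393,935 required, 393,998 in favor — approved.
Series C: 2/3 of 14732886 = 9821924; 9,821,924 required, 9,824,513 in favor — approved.
Series D: 3/5 of 921164 = 552698.40, rounded up to 552699; 552,699 required, 552,917 in favor — approved.

Not approved — the Series A shares did not give the required vote.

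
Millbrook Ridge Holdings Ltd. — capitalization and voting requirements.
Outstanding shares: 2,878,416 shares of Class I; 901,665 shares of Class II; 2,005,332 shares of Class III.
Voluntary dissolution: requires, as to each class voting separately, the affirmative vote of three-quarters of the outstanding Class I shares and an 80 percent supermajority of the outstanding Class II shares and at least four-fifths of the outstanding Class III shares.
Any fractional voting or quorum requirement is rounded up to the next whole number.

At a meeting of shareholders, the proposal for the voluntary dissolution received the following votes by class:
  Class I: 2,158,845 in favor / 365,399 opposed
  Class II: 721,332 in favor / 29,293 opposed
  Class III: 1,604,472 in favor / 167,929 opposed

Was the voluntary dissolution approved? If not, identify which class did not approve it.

Class I: 3/4 of 2878416 = 2158812; 2,158,812 required, 2,158,845 in favor — approved.
Class II: 4/5 of 901665 = 721332; 721,332 required, 721,332 in favor — approved.
Class III: 4/5 of 2005332 = 1604265.60, rounded up to 1604266; 1,604,266 required, 1,604,472 in favor — approved.

Approved — every class gave the required vote.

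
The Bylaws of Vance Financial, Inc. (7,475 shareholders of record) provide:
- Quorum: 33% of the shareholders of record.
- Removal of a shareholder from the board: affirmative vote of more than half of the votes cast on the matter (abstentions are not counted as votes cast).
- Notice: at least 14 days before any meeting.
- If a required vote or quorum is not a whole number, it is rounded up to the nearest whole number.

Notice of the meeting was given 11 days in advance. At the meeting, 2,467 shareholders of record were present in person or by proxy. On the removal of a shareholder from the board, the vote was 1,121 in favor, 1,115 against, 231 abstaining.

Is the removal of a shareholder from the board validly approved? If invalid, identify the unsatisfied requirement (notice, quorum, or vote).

Invalid — notice requirement not satisfied.

Notice: 11 days given; 14 required. Not satisfied.
Quorum: 33% of 7,475 = 2,466.75, rounded up to 2,467; 2,467 present. Satisfied.
Vote: requires a majority of the votes cast (2,467 − 231 abstaining = 2,236); a majority of 2236 is 1119, so 1,119 needed; 1,121 in favor. Satisfied.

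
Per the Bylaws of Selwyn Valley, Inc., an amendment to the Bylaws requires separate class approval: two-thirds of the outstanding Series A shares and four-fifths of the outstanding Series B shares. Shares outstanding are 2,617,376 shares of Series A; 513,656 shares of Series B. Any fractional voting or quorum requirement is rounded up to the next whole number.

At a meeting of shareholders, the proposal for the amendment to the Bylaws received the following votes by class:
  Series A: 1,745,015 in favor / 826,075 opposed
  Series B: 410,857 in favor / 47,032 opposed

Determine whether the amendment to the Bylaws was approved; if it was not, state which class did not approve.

Series A: 2/3 of 2617376 = 1744917.33, rounded up to 1744918; 1,744,918 required, 1,745,015 in favor — approved.
Series B: 4/5 of 513656 = 410924.80, rounded up to 410925; 410,925 required, 410,857 in favor — not approved.

Not approved — the Series B shares did not give the required vote.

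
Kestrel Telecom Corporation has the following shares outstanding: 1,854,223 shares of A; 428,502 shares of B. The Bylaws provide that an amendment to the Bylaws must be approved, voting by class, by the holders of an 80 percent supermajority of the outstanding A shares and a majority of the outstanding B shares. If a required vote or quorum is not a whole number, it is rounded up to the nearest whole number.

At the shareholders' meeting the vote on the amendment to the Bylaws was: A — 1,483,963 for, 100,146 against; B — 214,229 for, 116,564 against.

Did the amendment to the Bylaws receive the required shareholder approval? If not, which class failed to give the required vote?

A: 4/5 of 1854223 = 1483378.40, rounded up to 1483379; 1,483,379 required, 1,483,963 in favor — approved.
B: a majority of 428502 is 214252; 214,252 required, 214,229 in favor — not approved.

Not approved — the B shares did not give the required vote.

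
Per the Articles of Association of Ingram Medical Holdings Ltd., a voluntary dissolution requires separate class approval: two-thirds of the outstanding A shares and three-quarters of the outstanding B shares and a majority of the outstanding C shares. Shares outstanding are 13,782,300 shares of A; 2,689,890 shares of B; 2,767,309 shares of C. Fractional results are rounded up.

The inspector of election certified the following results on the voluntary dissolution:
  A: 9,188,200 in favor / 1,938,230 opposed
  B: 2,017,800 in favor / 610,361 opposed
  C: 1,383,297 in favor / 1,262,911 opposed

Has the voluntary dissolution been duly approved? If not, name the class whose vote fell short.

Not approved — the C shares did not give the required vote.

A: 2/3 of 13782300 = 9188200; 9,188,200 required, 9,188,200 in favor — approved.
B: 3/4 of 2689890 = 2017417.50, rounded up to 2017418; 2,017,418 required, 2,017,800 in favor — approved.
C: a majority of 2767309 is 1383655; 1,383,655 required, 1,383,297 in favor — not approved.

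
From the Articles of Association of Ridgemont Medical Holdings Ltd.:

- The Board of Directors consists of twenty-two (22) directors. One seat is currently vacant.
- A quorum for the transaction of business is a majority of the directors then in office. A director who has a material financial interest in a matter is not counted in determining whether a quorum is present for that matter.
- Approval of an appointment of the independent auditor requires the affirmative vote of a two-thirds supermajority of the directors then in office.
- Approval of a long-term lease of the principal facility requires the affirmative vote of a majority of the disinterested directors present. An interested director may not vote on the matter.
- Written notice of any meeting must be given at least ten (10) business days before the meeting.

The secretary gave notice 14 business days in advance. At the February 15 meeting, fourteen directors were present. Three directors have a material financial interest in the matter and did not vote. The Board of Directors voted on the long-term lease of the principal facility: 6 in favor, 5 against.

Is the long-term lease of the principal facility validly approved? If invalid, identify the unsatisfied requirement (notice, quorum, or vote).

Notice: 14 business days given; 10 required (14 ≥ 10). Satisfied.
Quorum: 14 present, but the 3 interested directors do not count, leaving 11. Quorum is 11. Satisfied.
Vote: the long-term lease of the principal facility requires a majority of the disinterested directors present (14 − 3 = 11). A majority of 11 is 6, so 6 affirmative votes are needed; 6 voted in favor. Satisfied.

Valid — all requirements satisfied.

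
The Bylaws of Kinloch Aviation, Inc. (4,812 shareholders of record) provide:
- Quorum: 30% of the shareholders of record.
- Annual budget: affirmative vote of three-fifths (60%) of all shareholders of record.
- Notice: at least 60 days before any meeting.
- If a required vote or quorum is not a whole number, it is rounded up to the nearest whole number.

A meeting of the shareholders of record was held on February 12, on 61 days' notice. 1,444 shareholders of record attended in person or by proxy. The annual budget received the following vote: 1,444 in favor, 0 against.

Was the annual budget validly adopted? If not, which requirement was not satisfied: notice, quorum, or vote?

Invalid — vote requirement not satisfied.

Notice: 61 days given; 60 required. Satisfied.
Quorum: 30% of 4,812 = 1,443.60, rounded up to 1,444; 1,444 present. Satisfied.
Vote: requires three-fifths of all shareholders of record (4,812); 3/5 of 4812 = 2887.20, rounded up to 2888, so 2,888 needed; 1,444 in favor. Not satisfied.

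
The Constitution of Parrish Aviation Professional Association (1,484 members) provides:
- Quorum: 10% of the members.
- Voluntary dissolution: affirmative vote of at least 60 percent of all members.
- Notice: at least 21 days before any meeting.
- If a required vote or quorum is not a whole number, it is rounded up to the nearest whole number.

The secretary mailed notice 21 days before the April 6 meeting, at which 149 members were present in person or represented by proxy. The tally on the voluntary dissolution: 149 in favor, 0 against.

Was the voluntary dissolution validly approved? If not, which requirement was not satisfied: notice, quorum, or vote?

Notice: 21 days given; 21 required. Satisfied.
Quorum: 10% of 1,484 = 148.40, rounded up to 149; 149 present. Satisfied.
Vote: requires three-fifths of all members (1,484); 3/5 of 1484 = 890.40, rounded up to 891, so 891 needed; 149 in favor. Not satisfied.

Invalid — vote requirement not satisfied.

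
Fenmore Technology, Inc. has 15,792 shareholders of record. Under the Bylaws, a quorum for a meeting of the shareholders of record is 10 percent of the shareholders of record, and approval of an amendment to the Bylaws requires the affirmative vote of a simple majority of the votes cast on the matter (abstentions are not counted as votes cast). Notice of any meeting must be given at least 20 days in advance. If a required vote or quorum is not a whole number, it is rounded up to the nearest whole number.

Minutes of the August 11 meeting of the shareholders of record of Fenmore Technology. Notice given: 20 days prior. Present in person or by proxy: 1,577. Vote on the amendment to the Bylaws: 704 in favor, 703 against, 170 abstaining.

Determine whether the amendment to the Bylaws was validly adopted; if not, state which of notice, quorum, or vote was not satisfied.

Invalid — quorum requirement not satisfied.

Notice: 20 days given; 20 required. Satisfied.
Quorum: 10% of 15,792 = 1,579.20, rounded up to 1,580; 1,577 present. Not satisfied.
Vote: requires a majority of the votes cast (1,577 − 170 abstaining = 1,407); a majority of 1407 is 704, so 704 needed; 704 in favor. Satisfied.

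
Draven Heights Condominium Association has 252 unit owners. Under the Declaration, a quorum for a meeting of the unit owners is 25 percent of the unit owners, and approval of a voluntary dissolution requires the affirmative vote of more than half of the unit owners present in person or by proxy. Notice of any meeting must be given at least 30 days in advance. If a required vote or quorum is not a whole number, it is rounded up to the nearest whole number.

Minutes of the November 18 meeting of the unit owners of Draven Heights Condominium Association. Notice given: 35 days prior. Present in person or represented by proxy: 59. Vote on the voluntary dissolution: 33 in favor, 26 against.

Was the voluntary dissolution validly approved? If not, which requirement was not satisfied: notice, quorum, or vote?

Notice: 35 days given; 30 required. Satisfied.
Quorum: 25% of 252 = 63; 59 present. Not satisfied.
Vote: requires a majority of those present (59); a majority of 59 is 30, so 30 needed; 33 in favor. Satisfied.

Invalid — quorum requirement not satisfied.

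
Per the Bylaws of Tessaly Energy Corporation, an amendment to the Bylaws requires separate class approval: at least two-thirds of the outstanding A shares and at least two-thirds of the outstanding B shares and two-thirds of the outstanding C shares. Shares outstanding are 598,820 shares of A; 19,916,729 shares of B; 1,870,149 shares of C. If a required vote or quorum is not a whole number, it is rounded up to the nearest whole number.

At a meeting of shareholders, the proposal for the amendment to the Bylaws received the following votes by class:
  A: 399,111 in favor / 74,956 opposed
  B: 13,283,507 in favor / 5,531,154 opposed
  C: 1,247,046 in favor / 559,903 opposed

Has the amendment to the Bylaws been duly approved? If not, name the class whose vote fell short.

A: 2/3 of 598820 = 399213.33, rounded up to 399214; 399,214 required, 399,111 in favor — not approved.
B: 2/3 of 19916729 = 13277819.33, rounded up to 13277820; 13,277,820 required, 13,283,507 in favor — approved.
C: 2/3 of 1870149 = 1246766; 1,246,766 required, 1,247,046 in favor — approved.

Not approved — the A shares did not give the required vote.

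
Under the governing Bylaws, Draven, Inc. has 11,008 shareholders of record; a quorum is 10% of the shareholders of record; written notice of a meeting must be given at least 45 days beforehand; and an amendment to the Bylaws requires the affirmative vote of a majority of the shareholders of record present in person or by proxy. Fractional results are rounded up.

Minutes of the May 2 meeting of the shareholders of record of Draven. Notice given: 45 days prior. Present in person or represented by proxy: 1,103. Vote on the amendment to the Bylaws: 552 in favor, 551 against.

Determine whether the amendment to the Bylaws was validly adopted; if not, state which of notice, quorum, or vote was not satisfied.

Notice: 45 days given; 45 required. Satisfied.
Quorum: 10% of 11,008 = 1,100.80, rounded up to 1,101; 1,103 present. Satisfied.
Vote: requires a majority of those present (1,103); a majority of 1103 is 552, so 552 needed; 552 in favor. Satisfied.

Valid — all requirements satisfied.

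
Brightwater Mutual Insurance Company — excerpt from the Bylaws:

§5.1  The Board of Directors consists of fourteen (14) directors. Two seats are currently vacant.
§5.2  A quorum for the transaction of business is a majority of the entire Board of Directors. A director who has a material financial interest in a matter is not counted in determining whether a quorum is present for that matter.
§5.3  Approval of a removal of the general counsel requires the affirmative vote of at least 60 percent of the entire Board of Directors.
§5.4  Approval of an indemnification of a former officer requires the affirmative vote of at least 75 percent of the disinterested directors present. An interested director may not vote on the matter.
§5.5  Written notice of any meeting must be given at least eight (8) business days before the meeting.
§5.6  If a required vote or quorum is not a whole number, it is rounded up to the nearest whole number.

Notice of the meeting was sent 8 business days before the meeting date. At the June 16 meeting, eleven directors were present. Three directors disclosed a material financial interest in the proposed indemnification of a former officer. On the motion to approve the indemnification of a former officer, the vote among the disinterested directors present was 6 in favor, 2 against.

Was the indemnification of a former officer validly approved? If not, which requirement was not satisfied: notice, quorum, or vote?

Notice: 8 business days given; 8 required (8 ≥ 8). Satisfied.
Quorum: 11 present, but the 3 interested directors do not count, leaving 8. Quorum is 8. Satisfied.
Vote: the indemnification of a former officer requires three-fourths of the disinterested directors present (11 − 3 = 8). 3/4 of 8 = 6, so 6 affirmative votes are needed; 6 voted in favor. Satisfied.

Valid — all requirements satisfied.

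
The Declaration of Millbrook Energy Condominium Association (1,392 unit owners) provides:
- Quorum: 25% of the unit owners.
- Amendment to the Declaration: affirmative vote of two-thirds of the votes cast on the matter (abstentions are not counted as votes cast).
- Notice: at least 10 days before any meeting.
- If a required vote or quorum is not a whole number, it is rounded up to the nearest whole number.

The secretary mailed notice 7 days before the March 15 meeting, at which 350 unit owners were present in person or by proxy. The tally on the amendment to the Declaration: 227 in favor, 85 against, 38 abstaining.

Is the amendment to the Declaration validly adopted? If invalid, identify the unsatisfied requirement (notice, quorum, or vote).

Invalid — notice requirement not satisfied.

Notice: 7 days given; 10 required. Not satisfied.
Quorum: 25% of 1,392 = 348; 350 present. Satisfied.
Vote: requires two-thirds of the votes cast (350 − 38 abstaining = 312); 2/3 of 312 = 208, so 208 needed; 227 in favor. Satisfied.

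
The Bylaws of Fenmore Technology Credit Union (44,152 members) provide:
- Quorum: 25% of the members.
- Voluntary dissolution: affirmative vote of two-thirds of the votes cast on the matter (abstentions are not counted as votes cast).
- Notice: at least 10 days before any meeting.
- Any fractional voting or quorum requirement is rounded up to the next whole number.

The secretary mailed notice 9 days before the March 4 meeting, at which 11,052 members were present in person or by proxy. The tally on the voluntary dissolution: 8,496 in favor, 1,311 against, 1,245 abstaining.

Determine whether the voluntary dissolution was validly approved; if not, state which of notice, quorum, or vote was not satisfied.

Notice: 9 days given; 10 required. Not satisfied.
Quorum: 25% of 44,152 = 11,038; 11,052 present. Satisfied.
Vote: requires two-thirds of the votes cast (11,052 − 1,245 abstaining = 9,807); 2/3 of 9807 = 6538, so 6,538 needed; 8,496 in favor. Satisfied.

Invalid — notice requirement not satisfied.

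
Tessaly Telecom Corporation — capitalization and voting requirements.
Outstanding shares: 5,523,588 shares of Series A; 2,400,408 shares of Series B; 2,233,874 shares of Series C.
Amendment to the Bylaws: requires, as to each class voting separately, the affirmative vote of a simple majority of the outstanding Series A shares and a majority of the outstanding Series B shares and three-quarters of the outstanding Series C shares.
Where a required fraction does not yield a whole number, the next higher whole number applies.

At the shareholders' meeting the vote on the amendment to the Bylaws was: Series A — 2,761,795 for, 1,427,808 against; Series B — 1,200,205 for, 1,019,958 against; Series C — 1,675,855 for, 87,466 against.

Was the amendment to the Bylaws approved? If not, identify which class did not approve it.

Series A: a majority of 5523588 is 2761795; 2,761,795 required, 2,761,795 in favor — approved.
Series B: a majority of 2400408 is 1200205; 1,200,205 required, 1,200,205 in favor — approved.
Series C: 3/4 of 2233874 = 1675405.50, rounded up to 1675406; 1,675,406 required, 1,675,855 in favor — approved.

Approved — every class gave the required vote.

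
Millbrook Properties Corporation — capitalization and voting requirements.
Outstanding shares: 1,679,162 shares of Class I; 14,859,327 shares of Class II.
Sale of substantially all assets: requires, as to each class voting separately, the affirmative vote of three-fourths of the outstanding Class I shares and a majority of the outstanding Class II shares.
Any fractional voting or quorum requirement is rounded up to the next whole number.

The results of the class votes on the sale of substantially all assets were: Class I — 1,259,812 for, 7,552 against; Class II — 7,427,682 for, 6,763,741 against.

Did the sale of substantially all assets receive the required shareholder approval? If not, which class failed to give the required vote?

Not approved — the Class II shares did not give the required vote.

Class I: 3/4 of 1679162 = 1259371.50, rounded up to 1259372; 1,259,372 required, 1,259,812 in favor — approved.
Class II: a majority of 14859327 is 7429664; 7,429,664 required, 7,427,682 in favor — not approved.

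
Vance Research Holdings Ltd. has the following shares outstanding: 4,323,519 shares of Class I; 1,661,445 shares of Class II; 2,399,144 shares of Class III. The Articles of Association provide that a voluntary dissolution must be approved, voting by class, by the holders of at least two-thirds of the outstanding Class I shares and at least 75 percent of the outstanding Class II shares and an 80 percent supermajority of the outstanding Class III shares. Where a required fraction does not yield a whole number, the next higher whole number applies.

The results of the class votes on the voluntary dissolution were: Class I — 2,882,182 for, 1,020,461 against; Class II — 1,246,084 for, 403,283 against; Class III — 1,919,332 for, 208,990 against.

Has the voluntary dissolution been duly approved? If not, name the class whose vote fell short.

Not approved — the Class I shares did not give the required vote.

Class I: 2/3 of 4323519 = 2882346; 2,882,346 required, 2,882,182 in favor — not approved.
Class II: 3/4 of 1661445 = 1246083.75, rounded up to 1246084; 1,246,084 required, 1,246,084 in favor — approved.
Class III: 4/5 of 2399144 = 1919315.20, rounded up to 1919316; 1,919,316 required, 1,919,332 in favor — approved.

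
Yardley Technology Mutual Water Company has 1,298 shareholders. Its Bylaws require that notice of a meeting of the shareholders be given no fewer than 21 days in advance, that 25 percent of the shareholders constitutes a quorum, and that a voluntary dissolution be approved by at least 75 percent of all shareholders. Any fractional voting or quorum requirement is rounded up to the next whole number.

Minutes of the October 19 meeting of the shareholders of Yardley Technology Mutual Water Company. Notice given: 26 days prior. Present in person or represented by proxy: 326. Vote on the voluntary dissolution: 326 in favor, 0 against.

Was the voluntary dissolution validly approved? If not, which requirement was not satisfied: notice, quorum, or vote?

Invalid — vote requirement not satisfied.

Notice: 26 days given; 21 required. Satisfied.
Quorum: 25% of 1,298 = 324.50, rounded up to 325; 326 present. Satisfied.
Vote: requires three-fourths of all shareholders (1,298); 3/4 of 1298 = 973.50, rounded up to 974, so 974 needed; 326 in favor. Not satisfied.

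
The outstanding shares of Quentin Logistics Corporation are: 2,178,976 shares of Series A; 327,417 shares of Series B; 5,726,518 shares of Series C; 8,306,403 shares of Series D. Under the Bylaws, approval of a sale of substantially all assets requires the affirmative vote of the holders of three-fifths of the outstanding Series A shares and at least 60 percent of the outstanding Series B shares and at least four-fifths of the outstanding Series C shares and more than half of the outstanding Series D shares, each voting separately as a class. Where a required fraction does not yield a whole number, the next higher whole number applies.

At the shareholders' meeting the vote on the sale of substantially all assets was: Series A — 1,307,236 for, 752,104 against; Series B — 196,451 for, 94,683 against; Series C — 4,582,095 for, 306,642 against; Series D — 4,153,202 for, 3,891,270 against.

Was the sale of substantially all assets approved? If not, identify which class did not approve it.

Series A: 3/5 of 2178976 = 1307385.60, rounded up to 1307386; 1,307,386 required, 1,307,236 in favor — not approved.
Series B: 3/5 of 327417 = 196450.20, rounded up to 196451; 196,451 required, 196,451 in favor — approved.
Series C: 4/5 of 5726518 = 4581214.40, rounded up to 4581215; 4,581,215 required, 4,582,095 in favor — approved.
Series D: a majority of 8306403 is 4153202; 4,153,202 required, 4,153,202 in favor — approved.

Not approved — the Series A shares did not give the required vote.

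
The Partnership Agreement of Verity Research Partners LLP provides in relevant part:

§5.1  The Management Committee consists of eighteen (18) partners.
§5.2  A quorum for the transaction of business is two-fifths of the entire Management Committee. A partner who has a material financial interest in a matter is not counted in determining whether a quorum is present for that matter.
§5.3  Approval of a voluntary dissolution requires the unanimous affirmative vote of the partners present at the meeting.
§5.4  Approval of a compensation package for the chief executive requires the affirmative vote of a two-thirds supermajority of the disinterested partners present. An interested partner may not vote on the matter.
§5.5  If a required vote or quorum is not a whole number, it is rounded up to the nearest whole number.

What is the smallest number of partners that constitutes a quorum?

2/5 of 18 = 7.20, rounded up to 8.

8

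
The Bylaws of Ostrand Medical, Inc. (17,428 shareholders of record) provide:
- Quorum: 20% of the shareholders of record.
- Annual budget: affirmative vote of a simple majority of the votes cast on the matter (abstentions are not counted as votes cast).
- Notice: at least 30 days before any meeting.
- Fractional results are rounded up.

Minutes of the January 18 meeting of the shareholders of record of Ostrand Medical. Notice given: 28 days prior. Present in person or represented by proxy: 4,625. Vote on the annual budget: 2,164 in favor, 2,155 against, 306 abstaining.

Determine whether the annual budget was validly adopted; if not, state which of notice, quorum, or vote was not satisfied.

Notice: 28 days given; 30 required. Not satisfied.
Quorum: 20% of 17,428 = 3,485.60, rounded up to 3,486; 4,625 present. Satisfied.
Vote: requires a majority of the votes cast (4,625 − 306 abstaining = 4,319); a majority of 4319 is 2160, so 2,160 needed; 2,164 in favor. Satisfied.

Invalid — notice requirement not satisfied.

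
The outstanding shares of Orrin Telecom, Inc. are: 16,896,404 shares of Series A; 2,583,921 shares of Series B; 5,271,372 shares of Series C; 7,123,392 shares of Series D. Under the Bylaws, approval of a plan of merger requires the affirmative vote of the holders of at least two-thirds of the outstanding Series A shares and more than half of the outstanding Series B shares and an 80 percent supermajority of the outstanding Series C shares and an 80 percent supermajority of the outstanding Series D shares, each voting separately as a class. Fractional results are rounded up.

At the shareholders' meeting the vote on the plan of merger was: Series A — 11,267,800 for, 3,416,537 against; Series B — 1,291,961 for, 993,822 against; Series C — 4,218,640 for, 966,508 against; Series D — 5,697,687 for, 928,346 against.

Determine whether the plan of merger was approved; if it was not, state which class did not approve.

Series A: 2/3 of 16896404 = 11264269.33, rounded up to 11264270; 11,264,270 required, 11,267,800 in favor — approved.
Series B: a majority of 2583921 is 1291961; 1,291,961 required, 1,291,961 in favor — approved.
Series C: 4/5 of 5271372 = 4217097.60, rounded up to 4217098; 4,217,098 required, 4,218,640 in favor — approved.
Series D: 4/5 of 7123392 = 5698713.60, rounded up to 5698714; 5,698,714 required, 5,697,687 in favor — not approved.

Not approved — the Series D shares did not give the required vote.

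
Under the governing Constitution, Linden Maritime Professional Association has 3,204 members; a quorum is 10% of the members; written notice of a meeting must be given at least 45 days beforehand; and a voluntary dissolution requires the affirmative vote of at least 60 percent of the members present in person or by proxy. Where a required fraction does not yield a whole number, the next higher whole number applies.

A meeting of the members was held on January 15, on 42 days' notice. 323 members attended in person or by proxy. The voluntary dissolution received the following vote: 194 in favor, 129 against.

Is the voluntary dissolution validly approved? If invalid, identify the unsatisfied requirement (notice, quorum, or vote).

Invalid — notice requirement not satisfied.

Notice: 42 days given; 45 required. Not satisfied.
Quorum: 10% of 3,204 = 320.40, rounded up to 321; 323 present. Satisfied.
Vote: requires three-fifths of those present (323); 3/5 of 323 = 193.80, rounded up to 194, so 194 needed; 194 in favor. Satisfied.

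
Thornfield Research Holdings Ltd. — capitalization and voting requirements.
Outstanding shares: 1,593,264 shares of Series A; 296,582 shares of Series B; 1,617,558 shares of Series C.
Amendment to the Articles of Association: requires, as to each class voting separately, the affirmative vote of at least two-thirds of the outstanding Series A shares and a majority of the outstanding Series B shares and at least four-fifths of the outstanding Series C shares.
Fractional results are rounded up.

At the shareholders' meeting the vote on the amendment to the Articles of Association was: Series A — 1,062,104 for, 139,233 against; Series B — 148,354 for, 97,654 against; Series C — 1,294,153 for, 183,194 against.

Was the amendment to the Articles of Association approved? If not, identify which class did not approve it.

Series A: 2/3 of 1593264 = 1062176; 1,062,176 required, 1,062,104 in favor — not approved.
Series B: a majority of 296582 is 148292; 148,292 required, 148,354 in favor — approved.
Series C: 4/5 of 1617558 = 1294046.40, rounded up to 1294047; 1,294,047 required, 1,294,153 in favor — approved.

Not approved — the Series A shares did not give the required vote.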